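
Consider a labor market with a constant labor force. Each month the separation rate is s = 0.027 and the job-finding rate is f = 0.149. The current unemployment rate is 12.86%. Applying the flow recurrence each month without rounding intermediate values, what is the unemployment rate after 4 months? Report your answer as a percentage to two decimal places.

Unemployment rate after four months ≈ 14.20%.

With a fixed labor force, u_{t+1} = u_t + s·(1−u_t) − f·u_t = u_t·(1−s−f) + s.
Here 1−s−f = 0.824 and s = 0.027.
u_1 = 0.128600 × 0.824 + 0.027 = 0.132966.
u_2 = 0.132966 × 0.824 + 0.027 = 0.136564.
u_3 = 0.136564 × 0.824 + 0.027 = 0.139529.
u_4 = 0.139529 × 0.824 + 0.027 = 0.141972.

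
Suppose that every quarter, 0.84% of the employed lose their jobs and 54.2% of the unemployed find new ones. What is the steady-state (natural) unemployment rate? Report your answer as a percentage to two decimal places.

Steady-state unemployment rate ≈ 1.53%.

At steady state the flows balance: s·E = f·U, so U/(E+U) = s/(s+f).
u* = 0.84 / (0.84 + 54.2) = 0.84 / 55.04 = 1.53%.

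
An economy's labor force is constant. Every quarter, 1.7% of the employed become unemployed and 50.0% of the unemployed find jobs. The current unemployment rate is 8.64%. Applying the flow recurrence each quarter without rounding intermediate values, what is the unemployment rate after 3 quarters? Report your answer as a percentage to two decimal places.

Unemployment rate after three quarters ≈ 3.89%.

With a fixed labor force, u_{t+1} = u_t + s·(1−u_t) − f·u_t = u_t·(1−s−f) + s.
Here 1−s−f = 0.483 and s = 0.017.
u_1 = 0.086400 × 0.483 + 0.017 = 0.058731.
u_2 = 0.058731 × 0.483 + 0.017 = 0.045367.
u_3 = 0.045367 × 0.483 + 0.017 = 0.038912.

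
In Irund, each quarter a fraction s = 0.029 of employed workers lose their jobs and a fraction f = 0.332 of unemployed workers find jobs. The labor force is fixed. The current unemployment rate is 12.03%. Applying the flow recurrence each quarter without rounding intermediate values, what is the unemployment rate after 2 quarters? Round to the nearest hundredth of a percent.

With a fixed labor force, u_{t+1} = u_t + s·(1−u_t) − f·u_t = u_t·(1−s−f) + s.
Here 1−s−f = 0.639 and s = 0.029.
u_1 = 0.120300 × 0.639 + 0.029 = 0.105872.
u_2 = 0.105872 × 0.639 + 0.029 = 0.096652.

Unemployment rate after two quarters ≈ 9.67%.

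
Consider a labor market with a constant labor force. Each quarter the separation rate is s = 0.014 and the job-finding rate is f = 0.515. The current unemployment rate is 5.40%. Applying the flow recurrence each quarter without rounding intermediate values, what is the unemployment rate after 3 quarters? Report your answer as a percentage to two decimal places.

Unemployment rate after three quarters ≈ 2.93%.

With a fixed labor force, u_{t+1} = u_t + s·(1−u_t) − f·u_t = u_t·(1−s−f) + s.
Here 1−s−f = 0.471 and s = 0.014.
u_1 = 0.054000 × 0.471 + 0.014 = 0.039434.
u_2 = 0.039434 × 0.471 + 0.014 = 0.032573.
u_3 = 0.032573 × 0.471 + 0.014 = 0.029342.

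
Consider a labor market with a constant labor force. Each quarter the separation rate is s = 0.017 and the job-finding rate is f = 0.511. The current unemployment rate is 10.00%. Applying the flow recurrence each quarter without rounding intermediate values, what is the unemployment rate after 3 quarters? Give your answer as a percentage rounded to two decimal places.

Unemployment rate after three quarters ≈ 3.93%.

With a fixed labor force, u_{t+1} = u_t + s·(1−u_t) − f·u_t = u_t·(1−s−f) + s.
Here 1−s−f = 0.472 and s = 0.017.
u_1 = 0.100000 × 0.472 + 0.017 = 0.064200.
u_2 = 0.064200 × 0.472 + 0.017 = 0.047302.
u_3 = 0.047302 × 0.472 + 0.017 = 0.039327.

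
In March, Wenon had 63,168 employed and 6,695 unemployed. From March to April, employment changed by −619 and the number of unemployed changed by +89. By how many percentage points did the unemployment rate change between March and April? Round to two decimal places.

The unemployment rate changed by +0.20 percentage points.

March: labor force = 63,168 + 6,695 = 69,863; u = 6,695/69,863 = 9.58%.
April: labor force = 62,549 + 6,784 = 69,333; u = 6,784/69,333 = 9.78%.
Change = 9.78% − 9.58% = +0.20 pp.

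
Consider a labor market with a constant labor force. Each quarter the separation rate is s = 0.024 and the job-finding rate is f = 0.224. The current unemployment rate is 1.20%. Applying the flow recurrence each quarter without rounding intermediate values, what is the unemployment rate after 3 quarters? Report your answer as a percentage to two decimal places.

Unemployment rate after three quarters ≈ 6.07%.

With a fixed labor force, u_{t+1} = u_t + s·(1−u_t) − f·u_t = u_t·(1−s−f) + s.
Here 1−s−f = 0.752 and s = 0.024.
u_1 = 0.012000 × 0.752 + 0.024 = 0.033024.
u_2 = 0.033024 × 0.752 + 0.024 = 0.048834.
u_3 = 0.048834 × 0.752 + 0.024 = 0.060723.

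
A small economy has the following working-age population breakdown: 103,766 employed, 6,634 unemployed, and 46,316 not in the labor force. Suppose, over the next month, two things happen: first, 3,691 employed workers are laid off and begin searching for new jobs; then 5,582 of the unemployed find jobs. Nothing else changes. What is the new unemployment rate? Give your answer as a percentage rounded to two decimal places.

Initially, labor force = 103,766 + 6,634 = 110,400, so u = 6,634/110,400 = 6.01%.
After the first change, employed falls and unemployed rises by 3,691; labor force unchanged → E = 100,075, U = 10,325, labor force = 110,400.
After the second change, unemployed falls and employed rises by 5,582; labor force unchanged → E = 105,657, U = 4,743, labor force = 110,400.
New unemployment rate = 4,743 / 110,400 = 4.30%.

New unemployment rate ≈ 4.30%.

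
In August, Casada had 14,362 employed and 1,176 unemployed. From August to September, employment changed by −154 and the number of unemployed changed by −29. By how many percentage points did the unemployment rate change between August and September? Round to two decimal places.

August: labor force = 14,362 + 1,176 = 15,538; u = 1,176/15,538 = 7.57%.
September: labor force = 14,208 + 1,147 = 15,355; u = 1,147/15,355 = 7.47%.
Change = 7.47% − 7.57% = −0.10 pp.

The unemployment rate changed by −0.10 percentage points.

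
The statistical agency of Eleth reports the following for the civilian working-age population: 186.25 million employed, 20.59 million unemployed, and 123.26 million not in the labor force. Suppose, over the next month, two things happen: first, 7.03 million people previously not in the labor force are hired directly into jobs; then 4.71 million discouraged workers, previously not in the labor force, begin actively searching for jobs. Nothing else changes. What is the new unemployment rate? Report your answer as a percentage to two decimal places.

Initially, labor force = 186.25 + 20.59 = 206.84 million, so u = 20.59/206.84 = 9.95%.
After the first change, employed and labor force both rise by 7.03; unemployed unchanged → E = 193.28, U = 20.59, labor force = 213.87 million.
After the second change, unemployed and labor force both rise by 4.71 → E = 193.28, U = 25.30, labor force = 218.58 million.
New unemployment rate = 25.30 / 218.58 = 11.57%.

New unemployment rate ≈ 11.57%.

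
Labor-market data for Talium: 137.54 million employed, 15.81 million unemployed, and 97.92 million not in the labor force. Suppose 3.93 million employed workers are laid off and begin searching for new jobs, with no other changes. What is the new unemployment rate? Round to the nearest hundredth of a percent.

New unemployment rate ≈ 12.87%.

Initially, labor force = 137.54 + 15.81 = 153.35 million, so u = 15.81/153.35 = 10.31%.
After the change, employed falls and unemployed rises by 3.93; labor force unchanged → E = 133.61, U = 19.74, labor force = 153.35 million.
New unemployment rate = 19.74 / 153.35 = 12.87%.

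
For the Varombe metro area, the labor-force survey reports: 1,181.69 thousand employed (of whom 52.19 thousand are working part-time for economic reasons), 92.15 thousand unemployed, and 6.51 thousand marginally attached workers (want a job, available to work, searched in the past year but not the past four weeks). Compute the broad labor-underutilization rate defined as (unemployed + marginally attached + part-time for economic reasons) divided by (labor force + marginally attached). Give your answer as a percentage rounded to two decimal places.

Labor force = 1,181.69 + 92.15 = 1,273.84 thousand.
Numerator = 92.15 + 6.51 + 52.19 = 150.85 thousand.
Denominator = 1,273.84 + 6.51 = 1,280.35 thousand.
Broad rate = 150.85 / 1,280.35 = 11.78%.

Broad underutilization rate ≈ 11.78%.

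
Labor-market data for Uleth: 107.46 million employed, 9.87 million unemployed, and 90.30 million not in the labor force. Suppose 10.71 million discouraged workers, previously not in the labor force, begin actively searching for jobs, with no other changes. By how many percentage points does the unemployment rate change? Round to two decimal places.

Initially, labor force = 107.46 + 9.87 = 117.33 million, so u = 9.87/117.33 = 8.41%.
After the change, unemployed and labor force both rise by 10.71 → E = 107.46, U = 20.58, labor force = 128.04 million.
New unemployment rate = 20.58 / 128.04 = 16.07%.
Change = 16.07% − 8.41% = +7.66 percentage points.

The unemployment rate changes by +7.66 percentage points.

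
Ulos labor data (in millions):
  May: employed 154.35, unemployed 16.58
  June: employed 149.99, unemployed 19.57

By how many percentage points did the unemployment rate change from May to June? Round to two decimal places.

May: labor force = 154.35 + 16.58 = 170.93; u = 16.58/170.93 = 9.70%.
June: labor force = 149.99 + 19.57 = 169.56; u = 19.57/169.56 = 11.54%.
Change = 11.54% − 9.70% = +1.84 pp.

The unemployment rate changed by +1.84 percentage points.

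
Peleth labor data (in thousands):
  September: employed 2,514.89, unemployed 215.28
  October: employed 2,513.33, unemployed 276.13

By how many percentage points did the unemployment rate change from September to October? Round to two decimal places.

September: labor force = 2,514.89 + 215.28 = 2,730.17; u = 215.28/2,730.17 = 7.89%.
October: labor force = 2,513.33 + 276.13 = 2,789.46; u = 276.13/2,789.46 = 9.90%.
Change = 9.90% − 7.89% = +2.01 pp.

The unemployment rate changed by +2.01 percentage points.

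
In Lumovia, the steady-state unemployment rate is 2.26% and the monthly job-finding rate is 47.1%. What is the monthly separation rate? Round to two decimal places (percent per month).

Separation rate ≈ 1.09% per month.

From u* = s/(s+f): s = u·f/(1−u).
s = 0.0226 × 47.1 / (1 − 0.0226) = 1.0645 / 0.9774 ≈ 1.09% per month.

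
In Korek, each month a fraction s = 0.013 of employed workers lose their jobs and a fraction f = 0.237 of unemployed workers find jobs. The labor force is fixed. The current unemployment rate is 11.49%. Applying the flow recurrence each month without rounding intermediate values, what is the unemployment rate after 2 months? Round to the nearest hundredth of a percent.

Unemployment rate after two months ≈ 8.74%.

With a fixed labor force, u_{t+1} = u_t + s·(1−u_t) − f·u_t = u_t·(1−s−f) + s.
Here 1−s−f = 0.750 and s = 0.013.
u_1 = 0.114900 × 0.750 + 0.013 = 0.099175.
u_2 = 0.099175 × 0.750 + 0.013 = 0.087381.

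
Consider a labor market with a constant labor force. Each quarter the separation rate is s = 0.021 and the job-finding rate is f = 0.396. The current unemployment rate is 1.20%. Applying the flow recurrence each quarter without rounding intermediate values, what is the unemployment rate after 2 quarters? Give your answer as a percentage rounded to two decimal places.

With a fixed labor force, u_{t+1} = u_t + s·(1−u_t) − f·u_t = u_t·(1−s−f) + s.
Here 1−s−f = 0.583 and s = 0.021.
u_1 = 0.012000 × 0.583 + 0.021 = 0.027996.
u_2 = 0.027996 × 0.583 + 0.021 = 0.037322.

Unemployment rate after two quarters ≈ 3.73%.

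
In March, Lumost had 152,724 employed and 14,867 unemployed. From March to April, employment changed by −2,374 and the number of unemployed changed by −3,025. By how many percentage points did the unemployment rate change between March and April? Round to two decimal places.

March: labor force = 152,724 + 14,867 = 167,591; u = 14,867/167,591 = 8.87%.
April: labor force = 150,350 + 11,842 = 162,192; u = 11,842/162,192 = 7.30%.
Change = 7.30% − 8.87% = −1.57 pp.

The unemployment rate changed by −1.57 percentage points.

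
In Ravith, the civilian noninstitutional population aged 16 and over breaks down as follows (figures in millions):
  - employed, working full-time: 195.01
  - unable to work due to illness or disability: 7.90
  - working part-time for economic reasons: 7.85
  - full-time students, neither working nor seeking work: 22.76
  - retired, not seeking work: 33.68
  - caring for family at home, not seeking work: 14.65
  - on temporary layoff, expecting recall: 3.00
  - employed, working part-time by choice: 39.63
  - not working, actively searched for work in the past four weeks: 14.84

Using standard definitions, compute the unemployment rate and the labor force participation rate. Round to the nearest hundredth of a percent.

Unemployment rate ≈ 6.85%; labor force participation rate ≈ 76.72%.

Employed = 195.01 + 7.85 + 39.63 = 242.49 million (anyone who worked, including part-time for economic reasons, counts as employed).
Unemployed = 3.00 + 14.84 = 17.84 million (jobless and actively searching, or on temporary layoff).
Labor force = 242.49 + 17.84 = 260.33 million.
Not in labor force = 7.90 + 22.76 + 33.68 + 14.65 = 78.99 million (those not working and not actively searching are outside the labor force).
Civilian working-age population = 260.33 + 78.99 = 339.32 million.
Unemployment rate = 17.84 / 260.33 = 6.85%.
Labor force participation rate = 260.33 / 339.32 = 76.72%.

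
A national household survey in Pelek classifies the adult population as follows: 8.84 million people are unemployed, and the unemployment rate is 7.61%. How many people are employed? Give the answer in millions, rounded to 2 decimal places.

About 107.32 million are employed.

Labor force = U / u = 8.84 / 0.0761 ≈ 116.16 million.
Employed = labor force − unemployed = 116.16 − 8.84 = 107.32 million.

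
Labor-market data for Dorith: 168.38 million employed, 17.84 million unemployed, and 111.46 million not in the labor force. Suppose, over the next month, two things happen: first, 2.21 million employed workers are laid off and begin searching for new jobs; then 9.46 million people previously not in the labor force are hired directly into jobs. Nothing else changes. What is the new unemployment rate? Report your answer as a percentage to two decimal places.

Initially, labor force = 168.38 + 17.84 = 186.22 million, so u = 17.84/186.22 = 9.58%.
After the first change, employed falls and unemployed rises by 2.21; labor force unchanged → E = 166.17, U = 20.05, labor force = 186.22 million.
After the second change, employed and labor force both rise by 9.46; unemployed unchanged → E = 175.63, U = 20.05, labor force = 195.68 million.
New unemployment rate = 20.05 / 195.68 = 10.25%.

New unemployment rate ≈ 10.25%.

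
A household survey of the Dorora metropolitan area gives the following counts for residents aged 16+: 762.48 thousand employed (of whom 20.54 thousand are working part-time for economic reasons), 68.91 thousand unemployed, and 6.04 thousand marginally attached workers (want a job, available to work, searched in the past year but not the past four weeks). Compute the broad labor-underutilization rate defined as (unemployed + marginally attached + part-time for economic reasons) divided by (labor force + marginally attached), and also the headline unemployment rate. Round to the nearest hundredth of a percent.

Broad underutilization rate ≈ 11.40%; headline unemployment rate ≈ 8.29%.

Labor force = 762.48 + 68.91 = 831.39 thousand.
Numerator = 68.91 + 6.04 + 20.54 = 95.49 thousand.
Denominator = 831.39 + 6.04 = 837.43 thousand.
Broad rate = 95.49 / 837.43 = 11.40%.
Headline unemployment rate = 68.91 / 831.39 = 8.29%.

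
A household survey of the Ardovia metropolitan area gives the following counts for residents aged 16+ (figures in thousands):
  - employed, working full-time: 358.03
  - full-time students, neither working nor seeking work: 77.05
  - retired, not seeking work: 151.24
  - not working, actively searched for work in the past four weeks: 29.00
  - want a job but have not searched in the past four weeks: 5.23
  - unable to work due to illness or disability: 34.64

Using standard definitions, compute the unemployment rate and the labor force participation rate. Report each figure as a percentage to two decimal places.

Employed = 358.03 thousand.
Unemployed = 29.00 thousand.
Labor force = 358.03 + 29.00 = 387.03 thousand.
Not in labor force = 77.05 + 151.24 + 5.23 + 34.64 = 268.16 thousand (those not working and not actively searching are outside the labor force — including those who want a job but have given up searching).
Civilian working-age population = 387.03 + 268.16 = 655.19 thousand.
Unemployment rate = 29.00 / 387.03 = 7.49%.
Labor force participation rate = 387.03 / 655.19 = 59.07%.

Unemployment rate ≈ 7.49%; labor force participation rate ≈ 59.07%.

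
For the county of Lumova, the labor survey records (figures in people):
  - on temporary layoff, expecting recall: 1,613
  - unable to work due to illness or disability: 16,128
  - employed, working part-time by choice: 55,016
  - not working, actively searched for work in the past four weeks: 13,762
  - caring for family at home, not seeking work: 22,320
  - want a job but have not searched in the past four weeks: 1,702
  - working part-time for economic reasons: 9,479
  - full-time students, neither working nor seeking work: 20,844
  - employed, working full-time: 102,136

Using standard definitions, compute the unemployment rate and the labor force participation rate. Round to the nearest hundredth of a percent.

Employed = 55,016 + 9,479 + 102,136 = 166,631 (anyone who worked, including part-time for economic reasons, counts as employed).
Unemployed = 1,613 + 13,762 = 15,375 (jobless and actively searching, or on temporary layoff).
Labor force = 166,631 + 15,375 = 182,006.
Not in labor force = 16,128 + 22,320 + 1,702 + 20,844 = 60,994 (those not working and not actively searching are outside the labor force — including those who want a job but have given up searching).
Civilian working-age population = 182,006 + 60,994 = 243,000.
Unemployment rate = 15,375 / 182,006 = 8.45%.
Labor force participation rate = 182,006 / 243,000 = 74.90%.

Unemployment rate ≈ 8.45%; labor force participation rate ≈ 74.90%.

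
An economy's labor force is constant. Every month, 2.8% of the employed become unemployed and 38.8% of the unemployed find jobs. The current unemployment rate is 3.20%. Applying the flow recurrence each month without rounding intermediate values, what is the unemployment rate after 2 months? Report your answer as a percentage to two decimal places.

With a fixed labor force, u_{t+1} = u_t + s·(1−u_t) − f·u_t = u_t·(1−s−f) + s.
Here 1−s−f = 0.584 and s = 0.028.
u_1 = 0.032000 × 0.584 + 0.028 = 0.046688.
u_2 = 0.046688 × 0.584 + 0.028 = 0.055266.

Unemployment rate after two months ≈ 5.53%.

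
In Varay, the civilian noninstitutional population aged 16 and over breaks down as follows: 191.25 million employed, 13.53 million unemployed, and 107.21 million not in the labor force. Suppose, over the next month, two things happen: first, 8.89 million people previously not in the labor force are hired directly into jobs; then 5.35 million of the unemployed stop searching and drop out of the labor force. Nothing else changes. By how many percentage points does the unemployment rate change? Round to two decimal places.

Initially, labor force = 191.25 + 13.53 = 204.78 million, so u = 13.53/204.78 = 6.61%.
After the first change, employed and labor force both rise by 8.89; unemployed unchanged → E = 200.14, U = 13.53, labor force = 213.67 million.
After the second change, unemployed and labor force both fall by 5.35 → E = 200.14, U = 8.18, labor force = 208.32 million.
New unemployment rate = 8.18 / 208.32 = 3.93%.
Change = 3.93% − 6.61% = −2.68 percentage points.

The unemployment rate changes by −2.68 percentage points.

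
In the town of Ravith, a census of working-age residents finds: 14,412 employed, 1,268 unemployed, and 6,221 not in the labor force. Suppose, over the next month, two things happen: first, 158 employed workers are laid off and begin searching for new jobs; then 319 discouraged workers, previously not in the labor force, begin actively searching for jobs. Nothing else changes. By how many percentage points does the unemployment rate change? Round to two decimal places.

Initially, labor force = 14,412 + 1,268 = 15,680, so u = 1,268/15,680 = 8.09%.
After the first change, employed falls and unemployed rises by 158; labor force unchanged → E = 14,254, U = 1,426, labor force = 15,680.
After the second change, unemployed and labor force both rise by 319 → E = 14,254, U = 1,745, labor force = 15,999.
New unemployment rate = 1,745 / 15,999 = 10.91%.
Change = 10.91% − 8.09% = +2.82 percentage points.

The unemployment rate changes by +2.82 percentage points.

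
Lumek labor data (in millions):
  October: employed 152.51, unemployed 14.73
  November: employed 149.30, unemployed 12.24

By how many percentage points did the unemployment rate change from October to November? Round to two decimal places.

October: labor force = 152.51 + 14.73 = 167.24; u = 14.73/167.24 = 8.81%.
November: labor force = 149.30 + 12.24 = 161.54; u = 12.24/161.54 = 7.58%.
Change = 7.58% − 8.81% = −1.23 pp.

The unemployment rate changed by −1.23 percentage points.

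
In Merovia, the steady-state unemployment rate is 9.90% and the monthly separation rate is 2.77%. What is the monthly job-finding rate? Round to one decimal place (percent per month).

Job-finding rate ≈ 25.2% per month.

From u* = s/(s+f): f = s·(1−u)/u.
f = 2.77 × (1 − 0.0990) / 0.0990 = 2.4958 / 0.0990 ≈ 25.2% per month.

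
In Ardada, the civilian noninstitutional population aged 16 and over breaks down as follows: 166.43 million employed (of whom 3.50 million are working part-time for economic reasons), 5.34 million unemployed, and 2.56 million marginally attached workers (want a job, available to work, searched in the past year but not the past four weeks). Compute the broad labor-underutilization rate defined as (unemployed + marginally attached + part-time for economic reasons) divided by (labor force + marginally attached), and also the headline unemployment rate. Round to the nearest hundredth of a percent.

Labor force = 166.43 + 5.34 = 171.77 million.
Numerator = 5.34 + 2.56 + 3.50 = 11.40 million.
Denominator = 171.77 + 2.56 = 174.33 million.
Broad rate = 11.40 / 174.33 = 6.54%.
Headline unemployment rate = 5.34 / 171.77 = 3.11%.

Broad underutilization rate ≈ 6.54%; headline unemployment rate ≈ 3.11%.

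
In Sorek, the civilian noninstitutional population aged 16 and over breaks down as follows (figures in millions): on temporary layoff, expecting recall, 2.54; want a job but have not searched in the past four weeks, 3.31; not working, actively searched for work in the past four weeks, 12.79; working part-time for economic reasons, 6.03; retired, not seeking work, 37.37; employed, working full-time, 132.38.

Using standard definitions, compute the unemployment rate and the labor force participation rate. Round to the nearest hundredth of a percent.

Employed = 6.03 + 132.38 = 138.41 million (anyone who worked, including part-time for economic reasons, counts as employed).
Unemployed = 2.54 + 12.79 = 15.33 million (jobless and actively searching, or on temporary layoff).
Labor force = 138.41 + 15.33 = 153.74 million.
Not in labor force = 3.31 + 37.37 = 40.68 million (those not working and not actively searching are outside the labor force — including those who want a job but have given up searching).
Civilian working-age population = 153.74 + 40.68 = 194.42 million.
Unemployment rate = 15.33 / 153.74 = 9.97%.
Labor force participation rate = 153.74 / 194.42 = 79.08%.

Unemployment rate ≈ 9.97%; labor force participation rate ≈ 79.08%.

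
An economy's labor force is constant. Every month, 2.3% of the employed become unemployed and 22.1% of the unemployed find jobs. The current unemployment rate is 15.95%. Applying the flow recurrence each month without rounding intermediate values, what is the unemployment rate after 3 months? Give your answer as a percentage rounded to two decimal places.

Unemployment rate after three months ≈ 12.25%.

With a fixed labor force, u_{t+1} = u_t + s·(1−u_t) − f·u_t = u_t·(1−s−f) + s.
Here 1−s−f = 0.756 and s = 0.023.
u_1 = 0.159500 × 0.756 + 0.023 = 0.143582.
u_2 = 0.143582 × 0.756 + 0.023 = 0.131548.
u_3 = 0.131548 × 0.756 + 0.023 = 0.122450.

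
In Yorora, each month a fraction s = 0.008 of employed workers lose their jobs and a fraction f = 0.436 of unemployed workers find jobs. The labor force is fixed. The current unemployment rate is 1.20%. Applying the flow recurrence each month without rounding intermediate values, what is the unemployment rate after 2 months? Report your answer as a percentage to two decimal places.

Unemployment rate after two months ≈ 1.62%.

With a fixed labor force, u_{t+1} = u_t + s·(1−u_t) − f·u_t = u_t·(1−s−f) + s.
Here 1−s−f = 0.556 and s = 0.008.
u_1 = 0.012000 × 0.556 + 0.008 = 0.014672.
u_2 = 0.014672 × 0.556 + 0.008 = 0.016158.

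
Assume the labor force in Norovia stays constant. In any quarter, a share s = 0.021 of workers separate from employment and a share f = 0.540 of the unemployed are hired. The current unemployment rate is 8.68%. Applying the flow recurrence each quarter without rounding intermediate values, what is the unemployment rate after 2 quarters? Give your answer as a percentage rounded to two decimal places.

With a fixed labor force, u_{t+1} = u_t + s·(1−u_t) − f·u_t = u_t·(1−s−f) + s.
Here 1−s−f = 0.439 and s = 0.021.
u_1 = 0.086800 × 0.439 + 0.021 = 0.059105.
u_2 = 0.059105 × 0.439 + 0.021 = 0.046947.

Unemployment rate after two quarters ≈ 4.69%.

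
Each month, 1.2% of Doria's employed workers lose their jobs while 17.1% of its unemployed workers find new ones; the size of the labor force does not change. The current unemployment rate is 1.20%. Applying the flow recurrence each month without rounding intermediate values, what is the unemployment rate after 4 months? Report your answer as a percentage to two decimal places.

With a fixed labor force, u_{t+1} = u_t + s·(1−u_t) − f·u_t = u_t·(1−s−f) + s.
Here 1−s−f = 0.817 and s = 0.012.
u_1 = 0.012000 × 0.817 + 0.012 = 0.021804.
u_2 = 0.021804 × 0.817 + 0.012 = 0.029814.
u_3 = 0.029814 × 0.817 + 0.012 = 0.036358.
u_4 = 0.036358 × 0.817 + 0.012 = 0.041704.

Unemployment rate after four months ≈ 4.17%.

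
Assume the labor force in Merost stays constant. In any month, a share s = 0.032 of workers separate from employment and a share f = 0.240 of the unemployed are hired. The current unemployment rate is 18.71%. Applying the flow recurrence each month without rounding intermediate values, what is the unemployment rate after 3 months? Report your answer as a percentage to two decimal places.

Unemployment rate after three months ≈ 14.44%.

With a fixed labor force, u_{t+1} = u_t + s·(1−u_t) − f·u_t = u_t·(1−s−f) + s.
Here 1−s−f = 0.728 and s = 0.032.
u_1 = 0.187100 × 0.728 + 0.032 = 0.168209.
u_2 = 0.168209 × 0.728 + 0.032 = 0.154456.
u_3 = 0.154456 × 0.728 + 0.032 = 0.144444.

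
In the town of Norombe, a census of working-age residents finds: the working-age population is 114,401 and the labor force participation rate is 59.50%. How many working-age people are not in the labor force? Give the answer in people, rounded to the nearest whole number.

Share not in the labor force = 1 − 0.5950 = 0.4050.
Not in labor force = 0.4050 × 114,401 ≈ 46,332.

About 46,332 are not in the labor force.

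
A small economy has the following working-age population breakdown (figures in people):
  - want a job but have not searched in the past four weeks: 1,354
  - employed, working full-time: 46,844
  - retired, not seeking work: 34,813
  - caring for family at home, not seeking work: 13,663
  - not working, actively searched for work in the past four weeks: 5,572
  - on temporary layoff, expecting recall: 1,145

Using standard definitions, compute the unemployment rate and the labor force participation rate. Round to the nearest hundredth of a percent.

Employed = 46,844.
Unemployed = 5,572 + 1,145 = 6,717 (jobless and actively searching, or on temporary layoff).
Labor force = 46,844 + 6,717 = 53,561.
Not in labor force = 1,354 + 34,813 + 13,663 = 49,830 (those not working and not actively searching are outside the labor force — including those who want a job but have given up searching).
Civilian working-age population = 53,561 + 49,830 = 103,391.
Unemployment rate = 6,717 / 53,561 = 12.54%.
Labor force participation rate = 53,561 / 103,391 = 51.80%.

Unemployment rate ≈ 12.54%; labor force participation rate ≈ 51.80%.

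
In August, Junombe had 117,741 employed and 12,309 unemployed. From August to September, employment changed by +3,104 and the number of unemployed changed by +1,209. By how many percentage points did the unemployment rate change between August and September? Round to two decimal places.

The unemployment rate changed by +0.60 percentage points.

August: labor force = 117,741 + 12,309 = 130,050; u = 12,309/130,050 = 9.46%.
September: labor force = 120,845 + 13,518 = 134,363; u = 13,518/134,363 = 10.06%.
Change = 10.06% − 9.46% = +0.60 pp.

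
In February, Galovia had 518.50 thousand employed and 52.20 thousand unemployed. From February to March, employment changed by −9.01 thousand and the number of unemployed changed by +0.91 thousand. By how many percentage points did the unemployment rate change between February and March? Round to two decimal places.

The unemployment rate changed by +0.29 percentage points.

February: labor force = 518.50 + 52.20 = 570.70; u = 52.20/570.70 = 9.15%.
March: labor force = 509.49 + 53.11 = 562.60; u = 53.11/562.60 = 9.44%.
Change = 9.44% − 9.15% = +0.29 pp.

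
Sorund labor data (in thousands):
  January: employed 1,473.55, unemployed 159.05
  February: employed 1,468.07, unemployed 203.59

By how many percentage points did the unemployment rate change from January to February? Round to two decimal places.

January: labor force = 1,473.55 + 159.05 = 1,632.60; u = 159.05/1,632.60 = 9.74%.
February: labor force = 1,468.07 + 203.59 = 1,671.66; u = 203.59/1,671.66 = 12.18%.
Change = 12.18% − 9.74% = +2.44 pp.

The unemployment rate changed by +2.44 percentage points.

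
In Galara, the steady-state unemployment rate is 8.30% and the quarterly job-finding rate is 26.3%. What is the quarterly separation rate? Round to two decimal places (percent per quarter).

Separation rate ≈ 2.38% per quarter.

From u* = s/(s+f): s = u·f/(1−u).
s = 0.0830 × 26.3 / (1 − 0.0830) = 2.1829 / 0.9170 ≈ 2.38% per quarter.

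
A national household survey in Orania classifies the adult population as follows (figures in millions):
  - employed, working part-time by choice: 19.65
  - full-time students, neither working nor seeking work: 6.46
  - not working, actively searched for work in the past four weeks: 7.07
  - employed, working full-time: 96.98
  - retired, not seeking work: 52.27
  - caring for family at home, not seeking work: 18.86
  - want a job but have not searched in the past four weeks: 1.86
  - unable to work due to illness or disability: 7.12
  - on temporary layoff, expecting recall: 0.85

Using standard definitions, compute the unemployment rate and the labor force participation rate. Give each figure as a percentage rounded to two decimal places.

Unemployment rate ≈ 6.36%; labor force participation rate ≈ 58.99%.

Employed = 19.65 + 96.98 = 116.63 million.
Unemployed = 7.07 + 0.85 = 7.92 million (jobless and actively searching, or on temporary layoff).
Labor force = 116.63 + 7.92 = 124.55 million.
Not in labor force = 6.46 + 52.27 + 18.86 + 1.86 + 7.12 = 86.57 million (those not working and not actively searching are outside the labor force — including those who want a job but have given up searching).
Civilian working-age population = 124.55 + 86.57 = 211.12 million.
Unemployment rate = 7.92 / 124.55 = 6.36%.
Labor force participation rate = 124.55 / 211.12 = 58.99%.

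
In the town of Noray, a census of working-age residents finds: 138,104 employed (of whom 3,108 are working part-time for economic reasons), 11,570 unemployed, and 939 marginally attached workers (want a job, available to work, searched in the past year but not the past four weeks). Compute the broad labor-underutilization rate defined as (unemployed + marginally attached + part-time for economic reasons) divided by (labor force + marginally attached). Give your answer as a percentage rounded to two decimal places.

Broad underutilization rate ≈ 10.37%.

Labor force = 138,104 + 11,570 = 149,674.
Numerator = 11,570 + 939 + 3,108 = 15,617.
Denominator = 149,674 + 939 = 150,613.
Broad rate = 15,617 / 150,613 = 10.37%.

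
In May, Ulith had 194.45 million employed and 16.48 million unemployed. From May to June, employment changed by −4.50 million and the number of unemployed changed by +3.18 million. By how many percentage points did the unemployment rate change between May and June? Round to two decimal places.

May: labor force = 194.45 + 16.48 = 210.93; u = 16.48/210.93 = 7.81%.
June: labor force = 189.95 + 19.66 = 209.61; u = 19.66/209.61 = 9.38%.
Change = 9.38% − 7.81% = +1.57 pp.

The unemployment rate changed by +1.57 percentage points.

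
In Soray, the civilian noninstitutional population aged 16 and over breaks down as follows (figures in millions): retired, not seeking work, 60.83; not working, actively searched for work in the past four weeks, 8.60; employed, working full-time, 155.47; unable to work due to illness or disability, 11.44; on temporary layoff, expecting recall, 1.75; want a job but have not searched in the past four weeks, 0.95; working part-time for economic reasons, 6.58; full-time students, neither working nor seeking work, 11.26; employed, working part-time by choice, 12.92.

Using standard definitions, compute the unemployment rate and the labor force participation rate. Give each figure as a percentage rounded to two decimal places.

Employed = 155.47 + 6.58 + 12.92 = 174.97 million (anyone who worked, including part-time for economic reasons, counts as employed).
Unemployed = 8.60 + 1.75 = 10.35 million (jobless and actively searching, or on temporary layoff).
Labor force = 174.97 + 10.35 = 185.32 million.
Not in labor force = 60.83 + 11.44 + 0.95 + 11.26 = 84.48 million (those not working and not actively searching are outside the labor force — including those who want a job but have given up searching).
Civilian working-age population = 185.32 + 84.48 = 269.80 million.
Unemployment rate = 10.35 / 185.32 = 5.58%.
Labor force participation rate = 185.32 / 269.80 = 68.69%.

Unemployment rate ≈ 5.58%; labor force participation rate ≈ 68.69%.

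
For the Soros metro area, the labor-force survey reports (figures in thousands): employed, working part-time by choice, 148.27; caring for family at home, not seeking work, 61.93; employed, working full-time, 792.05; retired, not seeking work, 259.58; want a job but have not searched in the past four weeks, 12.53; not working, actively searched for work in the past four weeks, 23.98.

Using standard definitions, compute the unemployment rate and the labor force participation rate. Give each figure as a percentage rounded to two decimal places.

Unemployment rate ≈ 2.49%; labor force participation rate ≈ 74.27%.

Employed = 148.27 + 792.05 = 940.32 thousand.
Unemployed = 23.98 thousand.
Labor force = 940.32 + 23.98 = 964.30 thousand.
Not in labor force = 61.93 + 259.58 + 12.53 = 334.04 thousand (those not working and not actively searching are outside the labor force — including those who want a job but have given up searching).
Civilian working-age population = 964.30 + 334.04 = 1,298.34 thousand.
Unemployment rate = 23.98 / 964.30 = 2.49%.
Labor force participation rate = 964.30 / 1,298.34 = 74.27%.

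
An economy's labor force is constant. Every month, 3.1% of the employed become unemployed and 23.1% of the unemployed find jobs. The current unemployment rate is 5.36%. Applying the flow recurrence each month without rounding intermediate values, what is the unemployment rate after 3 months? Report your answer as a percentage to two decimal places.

Unemployment rate after three months ≈ 9.23%.

With a fixed labor force, u_{t+1} = u_t + s·(1−u_t) − f·u_t = u_t·(1−s−f) + s.
Here 1−s−f = 0.738 and s = 0.031.
u_1 = 0.053600 × 0.738 + 0.031 = 0.070557.
u_2 = 0.070557 × 0.738 + 0.031 = 0.083071.
u_3 = 0.083071 × 0.738 + 0.031 = 0.092306.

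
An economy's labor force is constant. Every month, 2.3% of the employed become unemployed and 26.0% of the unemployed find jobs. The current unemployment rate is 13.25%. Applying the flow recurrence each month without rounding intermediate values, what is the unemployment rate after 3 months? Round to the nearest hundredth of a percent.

Unemployment rate after three months ≈ 10.02%.

With a fixed labor force, u_{t+1} = u_t + s·(1−u_t) − f·u_t = u_t·(1−s−f) + s.
Here 1−s−f = 0.717 and s = 0.023.
u_1 = 0.132500 × 0.717 + 0.023 = 0.118003.
u_2 = 0.118003 × 0.717 + 0.023 = 0.107608.
u_3 = 0.107608 × 0.717 + 0.023 = 0.100155.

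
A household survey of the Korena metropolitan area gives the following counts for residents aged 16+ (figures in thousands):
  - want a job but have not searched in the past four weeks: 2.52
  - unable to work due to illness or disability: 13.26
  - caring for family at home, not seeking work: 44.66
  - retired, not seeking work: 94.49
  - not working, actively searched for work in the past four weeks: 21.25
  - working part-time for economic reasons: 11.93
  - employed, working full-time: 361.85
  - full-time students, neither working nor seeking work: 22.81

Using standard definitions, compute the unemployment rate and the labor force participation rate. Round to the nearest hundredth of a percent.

Employed = 11.93 + 361.85 = 373.78 thousand (anyone who worked, including part-time for economic reasons, counts as employed).
Unemployed = 21.25 thousand.
Labor force = 373.78 + 21.25 = 395.03 thousand.
Not in labor force = 2.52 + 13.26 + 44.66 + 94.49 + 22.81 = 177.74 thousand (those not working and not actively searching are outside the labor force — including those who want a job but have given up searching).
Civilian working-age population = 395.03 + 177.74 = 572.77 thousand.
Unemployment rate = 21.25 / 395.03 = 5.38%.
Labor force participation rate = 395.03 / 572.77 = 68.97%.

Unemployment rate ≈ 5.38%; labor force participation rate ≈ 68.97%.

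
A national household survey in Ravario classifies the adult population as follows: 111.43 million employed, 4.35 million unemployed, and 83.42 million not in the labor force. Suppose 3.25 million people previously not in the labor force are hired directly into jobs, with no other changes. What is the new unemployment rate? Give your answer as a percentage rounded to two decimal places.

New unemployment rate ≈ 3.65%.

Initially, labor force = 111.43 + 4.35 = 115.78 million, so u = 4.35/115.78 = 3.76%.
After the change, employed and labor force both rise by 3.25; unemployed unchanged → E = 114.68, U = 4.35, labor force = 119.03 million.
New unemployment rate = 4.35 / 119.03 = 3.65%.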